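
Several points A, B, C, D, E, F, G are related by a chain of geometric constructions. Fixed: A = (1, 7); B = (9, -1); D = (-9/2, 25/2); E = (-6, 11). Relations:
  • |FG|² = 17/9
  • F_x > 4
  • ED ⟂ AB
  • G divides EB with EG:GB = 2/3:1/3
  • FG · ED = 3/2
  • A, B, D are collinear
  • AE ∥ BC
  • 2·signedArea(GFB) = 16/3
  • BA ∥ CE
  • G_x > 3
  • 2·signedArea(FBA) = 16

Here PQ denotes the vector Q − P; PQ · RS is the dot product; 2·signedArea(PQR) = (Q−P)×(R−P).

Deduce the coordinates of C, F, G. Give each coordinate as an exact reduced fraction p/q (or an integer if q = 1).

C = (2, 3)
F = (13/3, 5/3)
G = (4, 3)

1. C_x = 2  [BA ∥ CE ∩ AE ∥ BC]
2. C_y = 3  [BA ∥ CE ∩ AE ∥ BC]
   → C = (2, 3)
3. G_x = 4  [G divides EB with EG:GB = 2/3:1/3]
4. G_y = 3  [G divides EB with EG:GB = 2/3:1/3]
   → G = (4, 3)
5. F_x = 13/3  [2·signedArea(FBA) = 16 ∩ 2·signedArea(GFB) = 16/3]
6. F_y = 5/3  [2·signedArea(FBA) = 16 ∩ 2·signedArea(GFB) = 16/3]
   → F = (13/3, 5/3)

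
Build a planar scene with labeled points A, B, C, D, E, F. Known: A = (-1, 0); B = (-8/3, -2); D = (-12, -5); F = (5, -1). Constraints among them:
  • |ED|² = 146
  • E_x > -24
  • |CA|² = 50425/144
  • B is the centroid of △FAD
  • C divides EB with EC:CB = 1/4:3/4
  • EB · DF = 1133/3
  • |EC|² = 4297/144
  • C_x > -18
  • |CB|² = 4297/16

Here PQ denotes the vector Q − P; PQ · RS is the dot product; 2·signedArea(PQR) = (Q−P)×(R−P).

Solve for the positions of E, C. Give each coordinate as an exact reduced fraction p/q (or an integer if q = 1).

1. E_x = -23  [line -17·x + -4·y + -431 = 0 ∩ |ED|² = 146]
2. E_y = -10  [line -17·x + -4·y + -431 = 0 ∩ |ED|² = 146]
   → E = (-23, -10)
3. C_x = -215/12  [C divides EB with EC:CB = 1/4:3/4]
4. C_y = -8  [C divides EB with EC:CB = 1/4:3/4]
   → C = (-215/12, -8)

C = (-215/12, -8)
E = (-23, -10)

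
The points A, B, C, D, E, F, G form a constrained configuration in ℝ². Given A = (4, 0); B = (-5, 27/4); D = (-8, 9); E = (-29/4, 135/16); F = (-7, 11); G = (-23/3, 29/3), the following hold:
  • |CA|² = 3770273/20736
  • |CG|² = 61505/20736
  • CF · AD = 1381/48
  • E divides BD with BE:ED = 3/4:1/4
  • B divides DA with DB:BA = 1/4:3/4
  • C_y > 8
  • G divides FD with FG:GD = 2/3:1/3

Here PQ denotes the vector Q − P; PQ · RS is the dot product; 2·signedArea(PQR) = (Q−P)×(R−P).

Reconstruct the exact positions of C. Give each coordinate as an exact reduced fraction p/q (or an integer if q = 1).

C = (-239/36, 1193/144)

1. C_x = -239/36  [line 12·x + -9·y + 7403/48 = 0 ∩ |CA|² = 3770273/20736]
2. C_y = 1193/144  [line 12·x + -9·y + 7403/48 = 0 ∩ |CA|² = 3770273/20736]
   → C = (-239/36, 1193/144)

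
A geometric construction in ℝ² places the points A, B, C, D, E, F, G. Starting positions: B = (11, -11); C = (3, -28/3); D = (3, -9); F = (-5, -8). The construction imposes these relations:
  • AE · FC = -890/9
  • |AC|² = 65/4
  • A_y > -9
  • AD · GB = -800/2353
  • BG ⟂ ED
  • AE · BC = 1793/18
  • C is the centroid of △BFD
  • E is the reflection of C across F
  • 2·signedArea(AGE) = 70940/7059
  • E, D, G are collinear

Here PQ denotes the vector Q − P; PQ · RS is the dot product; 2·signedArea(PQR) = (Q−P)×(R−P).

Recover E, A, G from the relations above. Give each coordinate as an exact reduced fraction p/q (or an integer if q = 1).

1. E_x = -13  [E is the reflection of C across F]
2. E_y = -20/3  [E is the reflection of C across F]
   → E = (-13, -20/3)
3. A_x = -1  [AE · BC = 1793/18 ∩ AE · FC = -890/9]
4. A_y = -53/6  [AE · BC = 1793/18 ∩ AE · FC = -890/9]
   → A = (-1, -53/6)
5. G_x = 26163/2353  [E, D, G are collinear ∩ BG ⟂ ED]
6. G_y = -23963/2353  [E, D, G are collinear ∩ BG ⟂ ED]
   → G = (26163/2353, -23963/2353)

A = (-1, -53/6)
E = (-13, -20/3)
G = (26163/2353, -23963/2353)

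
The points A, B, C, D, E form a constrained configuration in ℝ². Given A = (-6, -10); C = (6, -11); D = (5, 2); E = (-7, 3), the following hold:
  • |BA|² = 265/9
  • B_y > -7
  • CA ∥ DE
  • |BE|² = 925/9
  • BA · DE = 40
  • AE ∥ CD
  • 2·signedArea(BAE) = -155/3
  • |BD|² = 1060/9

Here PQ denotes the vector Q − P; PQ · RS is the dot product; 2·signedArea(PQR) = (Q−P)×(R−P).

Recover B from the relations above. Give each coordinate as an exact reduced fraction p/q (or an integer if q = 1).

1. B_x = -7/3  [2·signedArea(BAE) = -155/3 ∩ BA · DE = 40]
2. B_y = -6  [2·signedArea(BAE) = -155/3 ∩ BA · DE = 40]
   → B = (-7/3, -6)

B = (-7/3, -6)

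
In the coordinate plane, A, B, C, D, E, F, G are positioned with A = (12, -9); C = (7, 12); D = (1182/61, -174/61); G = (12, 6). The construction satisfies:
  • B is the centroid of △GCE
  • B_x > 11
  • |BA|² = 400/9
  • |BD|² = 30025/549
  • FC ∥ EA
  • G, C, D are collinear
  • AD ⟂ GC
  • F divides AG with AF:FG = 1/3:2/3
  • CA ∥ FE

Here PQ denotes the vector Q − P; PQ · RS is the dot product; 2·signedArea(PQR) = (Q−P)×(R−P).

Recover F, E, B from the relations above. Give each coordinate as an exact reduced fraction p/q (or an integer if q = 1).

1. F_x = 12  [F divides AG with AF:FG = 1/3:2/3]
2. F_y = -4  [F divides AG with AF:FG = 1/3:2/3]
   → F = (12, -4)
3. E_x = 17  [FC ∥ EA ∩ CA ∥ FE]
4. E_y = -25  [FC ∥ EA ∩ CA ∥ FE]
   → E = (17, -25)
5. B_x = 12  [B is the centroid of △GCE]
6. B_y = -7/3  [B is the centroid of △GCE]
   → B = (12, -7/3)

B = (12, -7/3)
E = (17, -25)
F = (12, -4)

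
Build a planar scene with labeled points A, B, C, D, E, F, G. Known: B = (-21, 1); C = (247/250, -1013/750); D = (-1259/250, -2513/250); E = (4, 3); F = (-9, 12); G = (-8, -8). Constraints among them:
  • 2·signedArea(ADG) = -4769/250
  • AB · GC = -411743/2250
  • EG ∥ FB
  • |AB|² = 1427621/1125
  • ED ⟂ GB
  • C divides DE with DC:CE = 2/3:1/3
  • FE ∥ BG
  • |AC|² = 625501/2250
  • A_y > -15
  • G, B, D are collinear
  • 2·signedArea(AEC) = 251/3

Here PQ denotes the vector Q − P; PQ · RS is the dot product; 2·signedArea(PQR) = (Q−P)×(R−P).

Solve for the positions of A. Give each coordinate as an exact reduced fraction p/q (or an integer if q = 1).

1. A_x = 1372/125  [2·signedArea(AEC) = 251/3 ∩ 2·signedArea(ADG) = -4769/250]
2. A_y = -5513/375  [2·signedArea(AEC) = 251/3 ∩ 2·signedArea(ADG) = -4769/250]
   → A = (1372/125, -5513/375)

A = (1372/125, -5513/375)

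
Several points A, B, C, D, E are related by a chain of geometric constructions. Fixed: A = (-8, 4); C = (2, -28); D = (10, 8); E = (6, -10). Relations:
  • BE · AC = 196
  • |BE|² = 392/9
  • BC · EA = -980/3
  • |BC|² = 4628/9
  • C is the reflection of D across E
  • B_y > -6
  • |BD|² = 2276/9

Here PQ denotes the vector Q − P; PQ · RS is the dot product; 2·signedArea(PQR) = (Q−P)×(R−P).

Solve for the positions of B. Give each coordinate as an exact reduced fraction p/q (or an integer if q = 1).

1. B_x = 4/3  [BE · AC = 196 ∩ BC · EA = -980/3]
2. B_y = -16/3  [BE · AC = 196 ∩ BC · EA = -980/3]
   → B = (4/3, -16/3)

B = (4/3, -16/3)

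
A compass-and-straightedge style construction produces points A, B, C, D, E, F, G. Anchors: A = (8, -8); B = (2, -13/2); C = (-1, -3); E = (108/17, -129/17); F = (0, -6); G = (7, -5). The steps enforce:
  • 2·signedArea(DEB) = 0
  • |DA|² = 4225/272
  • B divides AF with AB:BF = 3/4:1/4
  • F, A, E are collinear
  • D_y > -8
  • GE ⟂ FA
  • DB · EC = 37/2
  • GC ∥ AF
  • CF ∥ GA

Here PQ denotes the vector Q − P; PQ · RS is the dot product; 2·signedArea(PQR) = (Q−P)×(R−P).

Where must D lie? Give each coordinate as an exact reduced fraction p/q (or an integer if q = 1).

D = (71/17, -479/68)

1. D_x = 71/17  [2·signedArea(DEB) = 0 ∩ DB · EC = 37/2]
2. D_y = -479/68  [2·signedArea(DEB) = 0 ∩ DB · EC = 37/2]
   → D = (71/17, -479/68)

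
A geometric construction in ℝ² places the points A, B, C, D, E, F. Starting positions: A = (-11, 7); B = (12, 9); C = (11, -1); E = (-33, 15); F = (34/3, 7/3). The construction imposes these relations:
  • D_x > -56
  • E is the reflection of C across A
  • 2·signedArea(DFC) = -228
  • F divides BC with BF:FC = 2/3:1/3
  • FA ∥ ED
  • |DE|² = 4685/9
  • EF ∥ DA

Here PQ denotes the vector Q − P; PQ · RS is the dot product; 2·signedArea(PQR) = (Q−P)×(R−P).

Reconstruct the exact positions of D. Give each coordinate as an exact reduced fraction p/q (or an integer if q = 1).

1. D_x = -166/3  [EF ∥ DA ∩ FA ∥ ED]
2. D_y = 59/3  [EF ∥ DA ∩ FA ∥ ED]
   → D = (-166/3, 59/3)

D = (-166/3, 59/3)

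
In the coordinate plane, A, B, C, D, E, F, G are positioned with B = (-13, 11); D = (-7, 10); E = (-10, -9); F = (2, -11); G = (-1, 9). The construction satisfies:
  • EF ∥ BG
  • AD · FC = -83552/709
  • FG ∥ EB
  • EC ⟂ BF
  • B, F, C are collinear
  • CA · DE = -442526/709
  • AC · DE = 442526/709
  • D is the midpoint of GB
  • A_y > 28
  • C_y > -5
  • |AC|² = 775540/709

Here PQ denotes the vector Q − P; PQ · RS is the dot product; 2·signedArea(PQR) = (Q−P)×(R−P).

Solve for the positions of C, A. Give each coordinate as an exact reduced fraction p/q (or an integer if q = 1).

1. C_x = -1942/709  [B, F, C are collinear ∩ EC ⟂ BF]
2. C_y = -2871/709  [B, F, C are collinear ∩ EC ⟂ BF]
   → C = (-1942/709, -2871/709)
3. A_x = -4  [AD · FC = -83552/709 ∩ AC · DE = 442526/709]
4. A_y = 29  [AD · FC = -83552/709 ∩ AC · DE = 442526/709]
   → A = (-4, 29)

A = (-4, 29)
C = (-1942/709, -2871/709)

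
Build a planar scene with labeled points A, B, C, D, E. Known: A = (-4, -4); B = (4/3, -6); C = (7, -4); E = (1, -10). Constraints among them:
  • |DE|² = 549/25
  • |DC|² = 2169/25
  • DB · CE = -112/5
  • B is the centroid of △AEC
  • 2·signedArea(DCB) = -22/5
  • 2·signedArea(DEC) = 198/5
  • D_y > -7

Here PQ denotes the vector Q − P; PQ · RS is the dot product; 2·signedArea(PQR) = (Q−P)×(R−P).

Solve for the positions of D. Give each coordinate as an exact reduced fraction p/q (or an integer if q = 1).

1. D_x = -2  [2·signedArea(DEC) = 198/5 ∩ DB · CE = -112/5]
2. D_y = -32/5  [2·signedArea(DEC) = 198/5 ∩ DB · CE = -112/5]
   → D = (-2, -32/5)

D = (-2, -32/5)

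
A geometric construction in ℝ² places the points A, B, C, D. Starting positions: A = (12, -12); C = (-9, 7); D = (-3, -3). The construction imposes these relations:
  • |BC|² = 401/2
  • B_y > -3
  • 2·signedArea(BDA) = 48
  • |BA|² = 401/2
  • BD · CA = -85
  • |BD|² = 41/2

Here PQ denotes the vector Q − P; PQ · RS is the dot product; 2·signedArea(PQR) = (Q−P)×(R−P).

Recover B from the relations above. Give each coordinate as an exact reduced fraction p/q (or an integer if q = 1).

1. B_x = 3/2  [2·signedArea(BDA) = 48 ∩ BD · CA = -85]
2. B_y = -5/2  [2·signedArea(BDA) = 48 ∩ BD · CA = -85]
   → B = (3/2, -5/2)

B = (3/2, -5/2)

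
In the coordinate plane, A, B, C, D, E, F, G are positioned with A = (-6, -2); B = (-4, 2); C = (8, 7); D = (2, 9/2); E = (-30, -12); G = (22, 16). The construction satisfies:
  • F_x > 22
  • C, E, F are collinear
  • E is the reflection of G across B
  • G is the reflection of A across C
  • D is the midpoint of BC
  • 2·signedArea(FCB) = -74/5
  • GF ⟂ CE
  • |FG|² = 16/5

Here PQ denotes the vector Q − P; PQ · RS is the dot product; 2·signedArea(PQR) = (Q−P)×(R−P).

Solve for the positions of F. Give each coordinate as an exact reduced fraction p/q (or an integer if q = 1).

F = (114/5, 72/5)

1. F_x = 114/5  [C, E, F are collinear ∩ GF ⟂ CE]
2. F_y = 72/5  [C, E, F are collinear ∩ GF ⟂ CE]
   → F = (114/5, 72/5)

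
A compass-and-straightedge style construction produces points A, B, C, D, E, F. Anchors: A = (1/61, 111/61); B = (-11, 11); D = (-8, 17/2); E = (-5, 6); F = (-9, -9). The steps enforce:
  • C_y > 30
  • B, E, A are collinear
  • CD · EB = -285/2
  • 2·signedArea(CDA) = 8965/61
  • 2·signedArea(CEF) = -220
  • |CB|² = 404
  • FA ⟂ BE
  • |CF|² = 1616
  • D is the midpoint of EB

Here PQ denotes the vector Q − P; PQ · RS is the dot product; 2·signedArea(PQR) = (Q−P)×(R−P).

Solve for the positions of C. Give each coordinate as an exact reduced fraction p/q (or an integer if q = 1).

1. C_x = -13  [2·signedArea(CDA) = 8965/61 ∩ CD · EB = -285/2]
2. C_y = 31  [2·signedArea(CDA) = 8965/61 ∩ CD · EB = -285/2]
   → C = (-13, 31)

C = (-13, 31)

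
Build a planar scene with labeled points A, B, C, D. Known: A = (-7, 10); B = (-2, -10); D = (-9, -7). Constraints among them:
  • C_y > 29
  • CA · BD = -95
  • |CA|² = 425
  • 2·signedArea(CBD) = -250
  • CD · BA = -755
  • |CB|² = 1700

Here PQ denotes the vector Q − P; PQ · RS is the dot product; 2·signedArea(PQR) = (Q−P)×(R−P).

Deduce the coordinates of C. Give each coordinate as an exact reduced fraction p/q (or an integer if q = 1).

C = (-12, 30)

1. C_x = -12  [2·signedArea(CBD) = -250 ∩ CD · BA = -755]
2. C_y = 30  [2·signedArea(CBD) = -250 ∩ CD · BA = -755]
   → C = (-12, 30)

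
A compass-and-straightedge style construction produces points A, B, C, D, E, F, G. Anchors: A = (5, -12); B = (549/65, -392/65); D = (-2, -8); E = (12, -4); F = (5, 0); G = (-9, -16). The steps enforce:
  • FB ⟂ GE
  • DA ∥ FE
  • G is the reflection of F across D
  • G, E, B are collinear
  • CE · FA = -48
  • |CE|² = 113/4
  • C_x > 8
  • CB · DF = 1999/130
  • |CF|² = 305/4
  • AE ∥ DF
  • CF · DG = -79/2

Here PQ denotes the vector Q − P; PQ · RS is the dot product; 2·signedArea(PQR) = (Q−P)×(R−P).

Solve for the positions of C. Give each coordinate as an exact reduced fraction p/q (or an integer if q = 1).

1. C_x = 17/2  [CE · FA = -48 ∩ CB · DF = 1999/130]
2. C_y = -8  [CE · FA = -48 ∩ CB · DF = 1999/130]
   → C = (17/2, -8)

C = (17/2, -8)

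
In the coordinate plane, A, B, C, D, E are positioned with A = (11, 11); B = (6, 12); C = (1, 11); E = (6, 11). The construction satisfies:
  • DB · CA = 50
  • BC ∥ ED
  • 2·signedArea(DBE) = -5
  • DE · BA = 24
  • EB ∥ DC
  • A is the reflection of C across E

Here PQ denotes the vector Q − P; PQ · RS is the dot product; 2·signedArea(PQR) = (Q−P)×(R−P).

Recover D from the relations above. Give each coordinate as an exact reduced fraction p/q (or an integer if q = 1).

D = (1, 10)

1. D_x = 1  [EB ∥ DC ∩ BC ∥ ED]
2. D_y = 10  [EB ∥ DC ∩ BC ∥ ED]
   → D = (1, 10)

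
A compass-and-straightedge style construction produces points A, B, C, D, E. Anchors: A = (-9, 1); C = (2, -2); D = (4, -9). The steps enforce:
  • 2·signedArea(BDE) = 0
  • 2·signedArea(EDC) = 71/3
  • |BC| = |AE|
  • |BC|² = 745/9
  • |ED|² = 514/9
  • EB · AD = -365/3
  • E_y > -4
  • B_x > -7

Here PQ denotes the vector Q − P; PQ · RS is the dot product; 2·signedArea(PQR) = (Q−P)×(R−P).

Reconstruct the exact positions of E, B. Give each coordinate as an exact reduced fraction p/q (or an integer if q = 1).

1. E_x = -1  [line -7·x + -2·y + -41/3 = 0 ∩ |ED|² = 514/9]
2. E_y = -10/3  [line -7·x + -2·y + -41/3 = 0 ∩ |ED|² = 514/9]
   → E = (-1, -10/3)
3. B_x = -6  [2·signedArea(BDE) = 0 ∩ EB · AD = -365/3]
4. B_y = 7/3  [2·signedArea(BDE) = 0 ∩ EB · AD = -365/3]
   → B = (-6, 7/3)

B = (-6, 7/3)
E = (-1, -10/3)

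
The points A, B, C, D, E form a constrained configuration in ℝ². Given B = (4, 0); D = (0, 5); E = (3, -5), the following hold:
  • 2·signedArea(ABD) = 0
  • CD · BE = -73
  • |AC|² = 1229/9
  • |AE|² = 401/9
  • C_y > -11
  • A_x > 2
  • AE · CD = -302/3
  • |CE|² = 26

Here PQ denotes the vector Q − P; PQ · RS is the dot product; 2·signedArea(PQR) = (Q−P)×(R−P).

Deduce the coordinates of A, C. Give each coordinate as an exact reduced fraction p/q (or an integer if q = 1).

A = (8/3, 5/3)
C = (2, -10)

1. C_x = 2  [line 1·x + 5·y + 48 = 0 ∩ |CE|² = 26]
2. C_y = -10  [line 1·x + 5·y + 48 = 0 ∩ |CE|² = 26]
   → C = (2, -10)
3. A_x = 8/3  [2·signedArea(ABD) = 0 ∩ AE · CD = -302/3]
4. A_y = 5/3  [2·signedArea(ABD) = 0 ∩ AE · CD = -302/3]
   → A = (8/3, 5/3)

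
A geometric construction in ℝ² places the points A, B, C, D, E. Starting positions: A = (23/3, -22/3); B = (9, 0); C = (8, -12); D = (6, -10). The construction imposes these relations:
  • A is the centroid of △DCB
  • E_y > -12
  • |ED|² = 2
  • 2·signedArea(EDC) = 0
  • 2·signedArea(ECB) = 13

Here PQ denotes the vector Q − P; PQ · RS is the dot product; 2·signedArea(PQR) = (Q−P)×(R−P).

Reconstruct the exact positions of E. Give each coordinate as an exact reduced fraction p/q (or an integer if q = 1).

1. E_x = 7  [2·signedArea(EDC) = 0 ∩ 2·signedArea(ECB) = 13]
2. E_y = -11  [2·signedArea(EDC) = 0 ∩ 2·signedArea(ECB) = 13]
   → E = (7, -11)

E = (7, -11)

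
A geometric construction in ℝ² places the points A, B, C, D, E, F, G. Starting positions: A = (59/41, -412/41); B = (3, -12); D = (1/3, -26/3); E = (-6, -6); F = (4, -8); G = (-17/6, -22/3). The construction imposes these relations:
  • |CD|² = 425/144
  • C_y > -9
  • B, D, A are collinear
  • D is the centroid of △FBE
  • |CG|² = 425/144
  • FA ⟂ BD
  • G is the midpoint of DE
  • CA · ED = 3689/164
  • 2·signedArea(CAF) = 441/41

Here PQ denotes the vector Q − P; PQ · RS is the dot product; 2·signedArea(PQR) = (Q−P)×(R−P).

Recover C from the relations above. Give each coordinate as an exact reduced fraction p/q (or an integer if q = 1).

1. C_x = -5/4  [2·signedArea(CAF) = 441/41 ∩ CA · ED = 3689/164]
2. C_y = -8  [2·signedArea(CAF) = 441/41 ∩ CA · ED = 3689/164]
   → C = (-5/4, -8)

C = (-5/4, -8)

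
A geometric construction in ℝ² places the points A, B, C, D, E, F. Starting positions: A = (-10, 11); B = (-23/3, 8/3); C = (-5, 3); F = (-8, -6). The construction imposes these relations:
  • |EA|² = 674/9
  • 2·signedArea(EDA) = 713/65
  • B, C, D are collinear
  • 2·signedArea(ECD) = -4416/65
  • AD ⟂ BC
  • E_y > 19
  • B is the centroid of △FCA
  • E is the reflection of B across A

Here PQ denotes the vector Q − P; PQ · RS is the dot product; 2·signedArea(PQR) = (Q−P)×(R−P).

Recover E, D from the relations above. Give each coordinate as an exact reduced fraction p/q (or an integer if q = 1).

D = (-581/65, 163/65)
E = (-37/3, 58/3)

1. E_x = -37/3  [E is the reflection of B across A]
2. E_y = 58/3  [E is the reflection of B across A]
   → E = (-37/3, 58/3)
3. D_x = -581/65  [B, C, D are collinear ∩ AD ⟂ BC]
4. D_y = 163/65  [B, C, D are collinear ∩ AD ⟂ BC]
   → D = (-581/65, 163/65)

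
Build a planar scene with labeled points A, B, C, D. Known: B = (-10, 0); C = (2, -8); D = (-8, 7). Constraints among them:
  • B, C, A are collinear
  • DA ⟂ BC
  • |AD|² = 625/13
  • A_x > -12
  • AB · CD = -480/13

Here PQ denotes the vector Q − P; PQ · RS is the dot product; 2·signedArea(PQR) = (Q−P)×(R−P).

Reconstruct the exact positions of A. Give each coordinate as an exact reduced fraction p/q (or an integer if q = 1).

A = (-154/13, 16/13)

1. A_x = -154/13  [B, C, A are collinear ∩ DA ⟂ BC]
2. A_y = 16/13  [B, C, A are collinear ∩ DA ⟂ BC]
   → A = (-154/13, 16/13)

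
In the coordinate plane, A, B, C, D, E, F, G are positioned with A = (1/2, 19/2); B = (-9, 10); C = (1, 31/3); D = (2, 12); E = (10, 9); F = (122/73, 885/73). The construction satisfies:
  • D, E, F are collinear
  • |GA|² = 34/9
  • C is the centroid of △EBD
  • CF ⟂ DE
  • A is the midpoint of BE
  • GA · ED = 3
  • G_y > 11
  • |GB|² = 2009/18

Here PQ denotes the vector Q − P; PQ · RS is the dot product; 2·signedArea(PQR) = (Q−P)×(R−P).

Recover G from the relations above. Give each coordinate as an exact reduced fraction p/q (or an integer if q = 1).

1. G_x = 3/2  [line 8·x + -3·y + 43/2 = 0 ∩ |GB|² = 2009/18]
2. G_y = 67/6  [line 8·x + -3·y + 43/2 = 0 ∩ |GB|² = 2009/18]
   → G = (3/2, 67/6)

G = (3/2, 67/6)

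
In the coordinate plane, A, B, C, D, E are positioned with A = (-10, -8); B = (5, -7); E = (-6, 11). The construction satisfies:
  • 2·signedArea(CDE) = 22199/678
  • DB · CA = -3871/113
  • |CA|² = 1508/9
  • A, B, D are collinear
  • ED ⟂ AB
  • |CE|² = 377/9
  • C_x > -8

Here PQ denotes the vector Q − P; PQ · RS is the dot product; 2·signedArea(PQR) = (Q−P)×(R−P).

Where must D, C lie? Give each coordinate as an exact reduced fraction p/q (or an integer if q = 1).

1. D_x = -1075/226  [A, B, D are collinear ∩ ED ⟂ AB]
2. D_y = -1729/226  [A, B, D are collinear ∩ ED ⟂ AB]
   → D = (-1075/226, -1729/226)
3. C_x = -22/3  [line -4215/226·x + -281/226·y + -44398/339 = 0 ∩ |CE|² = 377/9]
4. C_y = 14/3  [line -4215/226·x + -281/226·y + -44398/339 = 0 ∩ |CE|² = 377/9]
   → C = (-22/3, 14/3)

C = (-22/3, 14/3)
D = (-1075/226, -1729/226)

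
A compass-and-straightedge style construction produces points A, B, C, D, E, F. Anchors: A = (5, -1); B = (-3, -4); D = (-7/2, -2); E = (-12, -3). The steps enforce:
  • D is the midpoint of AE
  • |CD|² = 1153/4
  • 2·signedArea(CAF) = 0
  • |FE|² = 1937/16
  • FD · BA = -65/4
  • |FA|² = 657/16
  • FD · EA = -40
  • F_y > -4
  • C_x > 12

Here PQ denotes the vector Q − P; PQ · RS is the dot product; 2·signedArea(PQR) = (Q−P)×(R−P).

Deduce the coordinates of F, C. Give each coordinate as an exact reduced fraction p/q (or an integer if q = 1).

1. F_x = -1  [FD · BA = -65/4 ∩ FD · EA = -40]
2. F_y = -13/4  [FD · BA = -65/4 ∩ FD · EA = -40]
   → F = (-1, -13/4)
3. C_x = 13  [line 9/4·x + -6·y + -69/4 = 0 ∩ |CD|² = 1153/4]
4. C_y = 2  [line 9/4·x + -6·y + -69/4 = 0 ∩ |CD|² = 1153/4]
   → C = (13, 2)

C = (13, 2)
F = (-1, -13/4)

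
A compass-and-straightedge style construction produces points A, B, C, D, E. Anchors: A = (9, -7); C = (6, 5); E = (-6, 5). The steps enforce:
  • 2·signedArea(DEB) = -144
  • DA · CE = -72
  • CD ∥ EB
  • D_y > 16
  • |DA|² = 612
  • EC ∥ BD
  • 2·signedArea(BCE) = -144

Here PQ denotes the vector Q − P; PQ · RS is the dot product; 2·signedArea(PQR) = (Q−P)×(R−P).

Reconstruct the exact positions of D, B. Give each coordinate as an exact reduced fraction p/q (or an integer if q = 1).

1. D_x = 3  [DA · CE = -72]
2. D_y = 17  [|DA|² = 612]
   → D = (3, 17)
3. B_x = -9  [2·signedArea(DEB) = -144 ∩ EC ∥ BD]
4. B_y = 17  [2·signedArea(DEB) = -144 ∩ EC ∥ BD]
   → B = (-9, 17)

B = (-9, 17)
D = (3, 17)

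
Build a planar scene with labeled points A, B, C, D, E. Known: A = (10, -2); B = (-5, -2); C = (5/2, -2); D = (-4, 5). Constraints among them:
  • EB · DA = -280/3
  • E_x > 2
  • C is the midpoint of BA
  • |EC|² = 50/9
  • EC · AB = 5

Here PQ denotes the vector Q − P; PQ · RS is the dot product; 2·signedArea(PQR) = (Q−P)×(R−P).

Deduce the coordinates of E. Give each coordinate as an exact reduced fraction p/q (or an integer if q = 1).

1. E_x = 17/6  [EC · AB = 5 ∩ EB · DA = -280/3]
2. E_y = 1/3  [EC · AB = 5 ∩ EB · DA = -280/3]
   → E = (17/6, 1/3)

E = (17/6, 1/3)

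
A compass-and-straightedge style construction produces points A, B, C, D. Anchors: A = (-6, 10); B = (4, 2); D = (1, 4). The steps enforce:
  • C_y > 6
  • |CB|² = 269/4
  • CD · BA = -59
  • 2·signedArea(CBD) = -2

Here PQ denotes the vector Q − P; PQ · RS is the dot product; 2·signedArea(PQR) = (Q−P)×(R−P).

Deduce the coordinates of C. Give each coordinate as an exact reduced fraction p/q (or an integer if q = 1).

1. C_x = -5/2  [2·signedArea(CBD) = -2 ∩ CD · BA = -59]
2. C_y = 7  [2·signedArea(CBD) = -2 ∩ CD · BA = -59]
   → C = (-5/2, 7)

C = (-5/2, 7)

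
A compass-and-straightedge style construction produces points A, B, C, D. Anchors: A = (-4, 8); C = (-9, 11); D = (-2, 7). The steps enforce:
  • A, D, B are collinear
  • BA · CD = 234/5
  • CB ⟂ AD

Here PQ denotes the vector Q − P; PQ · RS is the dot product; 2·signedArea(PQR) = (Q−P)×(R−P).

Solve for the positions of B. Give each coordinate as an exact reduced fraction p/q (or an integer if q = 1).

1. B_x = -46/5  [A, D, B are collinear ∩ CB ⟂ AD]
2. B_y = 53/5  [A, D, B are collinear ∩ CB ⟂ AD]
   → B = (-46/5, 53/5)

B = (-46/5, 53/5)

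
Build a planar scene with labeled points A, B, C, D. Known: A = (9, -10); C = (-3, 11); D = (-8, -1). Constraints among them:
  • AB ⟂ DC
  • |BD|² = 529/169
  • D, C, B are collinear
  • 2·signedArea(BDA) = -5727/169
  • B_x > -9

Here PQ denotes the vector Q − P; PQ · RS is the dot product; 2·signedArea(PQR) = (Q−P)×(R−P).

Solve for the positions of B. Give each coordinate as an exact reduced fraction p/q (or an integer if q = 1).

1. B_x = -1467/169  [D, C, B are collinear ∩ AB ⟂ DC]
2. B_y = -445/169  [D, C, B are collinear ∩ AB ⟂ DC]
   → B = (-1467/169, -445/169)

B = (-1467/169, -445/169)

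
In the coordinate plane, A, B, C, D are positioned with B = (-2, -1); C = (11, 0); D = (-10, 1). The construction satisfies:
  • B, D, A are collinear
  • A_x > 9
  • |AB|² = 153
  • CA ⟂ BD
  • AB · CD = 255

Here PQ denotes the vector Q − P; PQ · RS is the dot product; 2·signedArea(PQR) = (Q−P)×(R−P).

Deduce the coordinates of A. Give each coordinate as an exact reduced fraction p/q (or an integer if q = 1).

1. A_x = 10  [B, D, A are collinear ∩ CA ⟂ BD]
2. A_y = -4  [B, D, A are collinear ∩ CA ⟂ BD]
   → A = (10, -4)

A = (10, -4)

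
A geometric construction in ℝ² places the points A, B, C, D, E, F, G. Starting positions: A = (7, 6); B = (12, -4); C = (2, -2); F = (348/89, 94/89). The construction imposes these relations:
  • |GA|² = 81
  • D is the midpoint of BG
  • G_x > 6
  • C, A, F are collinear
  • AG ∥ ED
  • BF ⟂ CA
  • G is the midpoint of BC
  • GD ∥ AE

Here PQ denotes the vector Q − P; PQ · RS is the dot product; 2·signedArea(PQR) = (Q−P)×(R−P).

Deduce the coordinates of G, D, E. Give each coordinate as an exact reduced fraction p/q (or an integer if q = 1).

1. G_x = 7  [G is the midpoint of BC]
2. G_y = -3  [G is the midpoint of BC]
   → G = (7, -3)
3. D_x = 19/2  [D is the midpoint of BG]
4. D_y = -7/2  [D is the midpoint of BG]
   → D = (19/2, -7/2)
5. E_x = 19/2  [AG ∥ ED ∩ GD ∥ AE]
6. E_y = 11/2  [AG ∥ ED ∩ GD ∥ AE]
   → E = (19/2, 11/2)

D = (19/2, -7/2)
E = (19/2, 11/2)
G = (7, -3)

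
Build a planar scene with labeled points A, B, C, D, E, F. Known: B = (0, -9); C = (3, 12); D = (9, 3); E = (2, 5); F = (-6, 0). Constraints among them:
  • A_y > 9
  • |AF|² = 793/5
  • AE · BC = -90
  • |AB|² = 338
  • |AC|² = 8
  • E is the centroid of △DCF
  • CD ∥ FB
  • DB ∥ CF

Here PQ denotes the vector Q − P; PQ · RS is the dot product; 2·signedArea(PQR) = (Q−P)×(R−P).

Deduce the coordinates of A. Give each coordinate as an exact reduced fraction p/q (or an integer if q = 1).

A = (13/5, 46/5)

1. A_x = 13/5  [line -3·x + -21·y + 201 = 0 ∩ |AC|² = 8]
2. A_y = 46/5  [line -3·x + -21·y + 201 = 0 ∩ |AC|² = 8]
   → A = (13/5, 46/5)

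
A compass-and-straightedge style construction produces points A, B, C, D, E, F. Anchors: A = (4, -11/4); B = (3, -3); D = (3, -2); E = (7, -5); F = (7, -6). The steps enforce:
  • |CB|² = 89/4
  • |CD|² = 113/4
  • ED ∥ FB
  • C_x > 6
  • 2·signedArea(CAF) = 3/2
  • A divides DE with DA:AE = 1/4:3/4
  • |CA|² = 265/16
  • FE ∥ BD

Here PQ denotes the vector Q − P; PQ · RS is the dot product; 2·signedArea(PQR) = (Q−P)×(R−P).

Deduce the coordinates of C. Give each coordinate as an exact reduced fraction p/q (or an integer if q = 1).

1. C_x = 7  [line 13/4·x + 3·y + -25/4 = 0 ∩ |CB|² = 89/4]
2. C_y = -11/2  [line 13/4·x + 3·y + -25/4 = 0 ∩ |CB|² = 89/4]
   → C = (7, -11/2)

C = (7, -11/2)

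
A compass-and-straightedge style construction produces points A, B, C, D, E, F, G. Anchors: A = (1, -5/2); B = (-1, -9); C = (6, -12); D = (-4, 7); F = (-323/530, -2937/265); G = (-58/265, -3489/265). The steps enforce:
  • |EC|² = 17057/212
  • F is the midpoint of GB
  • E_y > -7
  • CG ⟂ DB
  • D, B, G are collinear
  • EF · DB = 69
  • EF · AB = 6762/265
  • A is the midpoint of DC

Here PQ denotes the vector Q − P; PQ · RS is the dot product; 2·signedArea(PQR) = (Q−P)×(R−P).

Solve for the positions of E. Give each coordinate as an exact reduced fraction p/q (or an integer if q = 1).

1. E_x = -737/530  [EF · AB = 6762/265 ∩ EF · DB = 69]
2. E_y = -1833/265  [EF · AB = 6762/265 ∩ EF · DB = 69]
   → E = (-737/530, -1833/265)

E = (-737/530, -1833/265)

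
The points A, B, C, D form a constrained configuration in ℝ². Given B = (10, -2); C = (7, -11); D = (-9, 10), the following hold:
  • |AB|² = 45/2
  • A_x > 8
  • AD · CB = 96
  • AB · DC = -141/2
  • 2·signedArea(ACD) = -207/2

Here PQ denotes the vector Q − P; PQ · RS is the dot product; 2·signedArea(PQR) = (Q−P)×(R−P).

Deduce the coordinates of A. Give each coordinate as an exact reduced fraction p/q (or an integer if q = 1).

1. A_x = 17/2  [AB · DC = -141/2 ∩ 2·signedArea(ACD) = -207/2]
2. A_y = -13/2  [AB · DC = -141/2 ∩ 2·signedArea(ACD) = -207/2]
   → A = (17/2, -13/2)

A = (17/2, -13/2)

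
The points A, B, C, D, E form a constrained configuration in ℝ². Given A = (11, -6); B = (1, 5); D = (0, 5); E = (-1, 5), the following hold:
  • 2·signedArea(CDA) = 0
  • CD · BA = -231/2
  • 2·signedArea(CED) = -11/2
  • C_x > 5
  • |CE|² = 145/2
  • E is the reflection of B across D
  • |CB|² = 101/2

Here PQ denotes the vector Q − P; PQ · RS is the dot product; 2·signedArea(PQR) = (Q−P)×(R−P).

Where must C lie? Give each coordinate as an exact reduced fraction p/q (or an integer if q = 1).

C = (11/2, -1/2)

1. C_x = 11/2  [2·signedArea(CDA) = 0 ∩ CD · BA = -231/2]
2. C_y = -1/2  [2·signedArea(CDA) = 0 ∩ CD · BA = -231/2]
   → C = (11/2, -1/2)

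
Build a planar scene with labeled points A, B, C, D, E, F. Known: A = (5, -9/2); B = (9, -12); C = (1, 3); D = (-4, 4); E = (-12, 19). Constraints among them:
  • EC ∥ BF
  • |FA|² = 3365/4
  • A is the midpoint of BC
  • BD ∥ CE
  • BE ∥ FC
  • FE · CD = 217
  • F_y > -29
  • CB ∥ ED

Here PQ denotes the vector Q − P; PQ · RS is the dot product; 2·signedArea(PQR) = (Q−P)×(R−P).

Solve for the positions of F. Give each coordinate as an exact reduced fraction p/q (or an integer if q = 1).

F = (22, -28)

1. F_x = 22  [BE ∥ FC ∩ EC ∥ BF]
2. F_y = -28  [BE ∥ FC ∩ EC ∥ BF]
   → F = (22, -28)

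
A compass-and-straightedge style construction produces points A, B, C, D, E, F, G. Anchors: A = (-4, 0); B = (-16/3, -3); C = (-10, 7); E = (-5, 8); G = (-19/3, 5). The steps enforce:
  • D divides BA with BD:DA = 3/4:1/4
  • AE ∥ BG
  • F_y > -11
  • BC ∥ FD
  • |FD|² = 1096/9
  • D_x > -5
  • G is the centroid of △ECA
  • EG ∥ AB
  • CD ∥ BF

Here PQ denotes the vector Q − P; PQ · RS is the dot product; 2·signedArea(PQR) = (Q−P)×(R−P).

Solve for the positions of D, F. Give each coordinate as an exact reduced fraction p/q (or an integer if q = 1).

1. D_x = -13/3  [D divides BA with BD:DA = 3/4:1/4]
2. D_y = -3/4  [D divides BA with BD:DA = 3/4:1/4]
   → D = (-13/3, -3/4)
3. F_x = 1/3  [BC ∥ FD ∩ CD ∥ BF]
4. F_y = -43/4  [BC ∥ FD ∩ CD ∥ BF]
   → F = (1/3, -43/4)

D = (-13/3, -3/4)
F = (1/3, -43/4)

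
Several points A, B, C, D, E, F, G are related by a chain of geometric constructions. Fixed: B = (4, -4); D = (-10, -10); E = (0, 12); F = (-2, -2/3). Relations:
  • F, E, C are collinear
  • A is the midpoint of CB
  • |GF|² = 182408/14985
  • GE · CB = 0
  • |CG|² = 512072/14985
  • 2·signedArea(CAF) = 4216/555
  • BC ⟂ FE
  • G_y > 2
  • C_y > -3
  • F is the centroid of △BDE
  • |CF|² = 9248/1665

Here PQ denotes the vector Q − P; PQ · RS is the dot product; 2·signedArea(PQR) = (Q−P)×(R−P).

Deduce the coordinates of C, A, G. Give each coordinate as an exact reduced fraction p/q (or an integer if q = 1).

A = (151/185, -647/185)
C = (-438/185, -554/185)
G = (-808/555, 4628/1665)

1. C_x = -438/185  [F, E, C are collinear ∩ BC ⟂ FE]
2. C_y = -554/185  [F, E, C are collinear ∩ BC ⟂ FE]
   → C = (-438/185, -554/185)
3. A_x = 151/185  [A is the midpoint of CB]
4. A_y = -647/185  [A is the midpoint of CB]
   → A = (151/185, -647/185)
5. G_x = -808/555  [line -1178/185·x + 186/185·y + -2232/185 = 0 ∩ |GF|² = 182408/14985]
6. G_y = 4628/1665  [line -1178/185·x + 186/185·y + -2232/185 = 0 ∩ |GF|² = 182408/14985]
   → G = (-808/555, 4628/1665)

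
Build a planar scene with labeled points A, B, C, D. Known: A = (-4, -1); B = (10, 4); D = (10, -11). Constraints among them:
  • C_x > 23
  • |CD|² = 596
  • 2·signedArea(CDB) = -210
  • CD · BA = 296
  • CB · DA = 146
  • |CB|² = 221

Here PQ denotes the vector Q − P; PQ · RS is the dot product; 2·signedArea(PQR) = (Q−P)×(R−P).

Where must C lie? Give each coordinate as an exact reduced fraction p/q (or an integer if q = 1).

C = (24, 9)

1. C_x = 24  [CD · BA = 296 ∩ CB · DA = 146]
2. C_y = 9  [CD · BA = 296 ∩ CB · DA = 146]
   → C = (24, 9)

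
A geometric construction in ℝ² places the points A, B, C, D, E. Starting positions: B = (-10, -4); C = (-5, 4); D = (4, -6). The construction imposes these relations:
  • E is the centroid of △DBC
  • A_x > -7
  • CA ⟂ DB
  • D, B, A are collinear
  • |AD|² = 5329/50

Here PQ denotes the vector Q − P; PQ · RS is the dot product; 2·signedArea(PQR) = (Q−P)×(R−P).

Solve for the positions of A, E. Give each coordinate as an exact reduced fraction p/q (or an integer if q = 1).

1. A_x = -311/50  [D, B, A are collinear ∩ CA ⟂ DB]
2. A_y = -227/50  [D, B, A are collinear ∩ CA ⟂ DB]
   → A = (-311/50, -227/50)
3. E_x = -11/3  [E is the centroid of △DBC]
4. E_y = -2  [E is the centroid of △DBC]
   → E = (-11/3, -2)

A = (-311/50, -227/50)
E = (-11/3, -2)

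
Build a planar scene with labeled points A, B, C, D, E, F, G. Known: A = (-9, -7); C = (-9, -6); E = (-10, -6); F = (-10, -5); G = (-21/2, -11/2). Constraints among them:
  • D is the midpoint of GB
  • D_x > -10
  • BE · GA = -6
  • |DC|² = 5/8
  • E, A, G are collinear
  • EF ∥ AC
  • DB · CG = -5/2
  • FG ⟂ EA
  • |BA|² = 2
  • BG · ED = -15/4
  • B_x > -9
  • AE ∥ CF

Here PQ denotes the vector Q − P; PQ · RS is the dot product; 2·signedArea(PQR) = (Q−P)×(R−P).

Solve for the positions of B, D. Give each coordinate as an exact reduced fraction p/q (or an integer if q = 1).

B = (-8, -8)
D = (-37/4, -27/4)

1. B_x = -8  [line -3/2·x + 3/2·y + 0 = 0 ∩ |BA|² = 2]
2. B_y = -8  [line -3/2·x + 3/2·y + 0 = 0 ∩ |BA|² = 2]
   → B = (-8, -8)
3. D_x = -37/4  [BG · ED = -15/4 ∩ D is the midpoint of GB]
4. D_y = -27/4  [BG · ED = -15/4 ∩ D is the midpoint of GB]
   → D = (-37/4, -27/4)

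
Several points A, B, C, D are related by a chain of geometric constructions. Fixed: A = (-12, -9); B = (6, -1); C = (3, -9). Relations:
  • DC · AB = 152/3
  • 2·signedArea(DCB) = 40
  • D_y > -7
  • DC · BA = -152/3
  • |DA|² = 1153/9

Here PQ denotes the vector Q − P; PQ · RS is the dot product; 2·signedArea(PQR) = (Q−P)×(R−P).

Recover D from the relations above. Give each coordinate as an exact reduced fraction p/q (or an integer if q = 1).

1. D_x = -1  [2·signedArea(DCB) = 40 ∩ DC · BA = -152/3]
2. D_y = -19/3  [2·signedArea(DCB) = 40 ∩ DC · BA = -152/3]
   → D = (-1, -19/3)

D = (-1, -19/3)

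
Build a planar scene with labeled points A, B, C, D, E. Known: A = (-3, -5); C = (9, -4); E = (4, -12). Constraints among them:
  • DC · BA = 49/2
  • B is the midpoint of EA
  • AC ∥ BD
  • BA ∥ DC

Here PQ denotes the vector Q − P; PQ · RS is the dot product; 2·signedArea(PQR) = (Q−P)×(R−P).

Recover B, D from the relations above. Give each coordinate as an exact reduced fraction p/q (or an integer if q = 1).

1. B_x = 1/2  [B is the midpoint of EA]
2. B_y = -17/2  [B is the midpoint of EA]
   → B = (1/2, -17/2)
3. D_x = 25/2  [BA ∥ DC ∩ AC ∥ BD]
4. D_y = -15/2  [BA ∥ DC ∩ AC ∥ BD]
   → D = (25/2, -15/2)

B = (1/2, -17/2)
D = (25/2, -15/2)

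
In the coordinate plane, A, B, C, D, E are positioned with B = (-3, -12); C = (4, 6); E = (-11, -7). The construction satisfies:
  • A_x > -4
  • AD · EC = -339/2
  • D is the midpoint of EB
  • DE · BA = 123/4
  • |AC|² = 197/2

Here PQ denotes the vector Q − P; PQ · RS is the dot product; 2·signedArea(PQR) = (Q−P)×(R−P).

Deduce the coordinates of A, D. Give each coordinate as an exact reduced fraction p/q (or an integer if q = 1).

A = (-7/2, -1/2)
D = (-7, -19/2)

1. D_x = -7  [D is the midpoint of EB]
2. D_y = -19/2  [D is the midpoint of EB]
   → D = (-7, -19/2)
3. A_x = -7/2  [AD · EC = -339/2 ∩ DE · BA = 123/4]
4. A_y = -1/2  [AD · EC = -339/2 ∩ DE · BA = 123/4]
   → A = (-7/2, -1/2)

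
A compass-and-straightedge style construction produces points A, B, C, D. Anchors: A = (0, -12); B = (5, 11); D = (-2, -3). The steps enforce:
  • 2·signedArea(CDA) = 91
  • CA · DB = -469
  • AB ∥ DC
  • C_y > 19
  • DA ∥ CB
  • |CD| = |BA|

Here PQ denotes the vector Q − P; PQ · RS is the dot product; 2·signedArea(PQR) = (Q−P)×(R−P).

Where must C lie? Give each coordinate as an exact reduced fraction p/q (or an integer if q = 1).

C = (3, 20)

1. C_x = 3  [DA ∥ CB ∩ AB ∥ DC]
2. C_y = 20  [DA ∥ CB ∩ AB ∥ DC]
   → C = (3, 20)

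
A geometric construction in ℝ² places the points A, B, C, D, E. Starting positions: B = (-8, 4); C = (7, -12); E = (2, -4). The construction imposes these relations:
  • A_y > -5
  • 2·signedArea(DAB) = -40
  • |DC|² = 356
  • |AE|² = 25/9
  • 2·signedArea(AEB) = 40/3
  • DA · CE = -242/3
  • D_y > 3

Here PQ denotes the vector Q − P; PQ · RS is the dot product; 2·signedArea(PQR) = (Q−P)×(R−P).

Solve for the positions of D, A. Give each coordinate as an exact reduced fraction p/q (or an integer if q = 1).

A = (1/3, -4)
D = (-3, 4)

1. A_x = 1/3  [line -8·x + -10·y + -112/3 = 0 ∩ |AE|² = 25/9]
2. A_y = -4  [line -8·x + -10·y + -112/3 = 0 ∩ |AE|² = 25/9]
   → A = (1/3, -4)
3. D_x = -3  [2·signedArea(DAB) = -40 ∩ DA · CE = -242/3]
4. D_y = 4  [2·signedArea(DAB) = -40 ∩ DA · CE = -242/3]
   → D = (-3, 4)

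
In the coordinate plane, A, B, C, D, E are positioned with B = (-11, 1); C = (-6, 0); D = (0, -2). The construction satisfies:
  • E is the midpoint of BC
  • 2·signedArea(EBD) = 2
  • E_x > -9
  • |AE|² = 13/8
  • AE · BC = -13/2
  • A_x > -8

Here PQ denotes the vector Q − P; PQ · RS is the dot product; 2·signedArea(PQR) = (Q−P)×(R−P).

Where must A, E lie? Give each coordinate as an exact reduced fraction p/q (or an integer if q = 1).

A = (-29/4, 1/4)
E = (-17/2, 1/2)

1. E_x = -17/2  [E is the midpoint of BC]
2. E_y = 1/2  [E is the midpoint of BC]
   → E = (-17/2, 1/2)
3. A_x = -29/4  [line -5·x + 1·y + -73/2 = 0 ∩ |AE|² = 13/8]
4. A_y = 1/4  [line -5·x + 1·y + -73/2 = 0 ∩ |AE|² = 13/8]
   → A = (-29/4, 1/4)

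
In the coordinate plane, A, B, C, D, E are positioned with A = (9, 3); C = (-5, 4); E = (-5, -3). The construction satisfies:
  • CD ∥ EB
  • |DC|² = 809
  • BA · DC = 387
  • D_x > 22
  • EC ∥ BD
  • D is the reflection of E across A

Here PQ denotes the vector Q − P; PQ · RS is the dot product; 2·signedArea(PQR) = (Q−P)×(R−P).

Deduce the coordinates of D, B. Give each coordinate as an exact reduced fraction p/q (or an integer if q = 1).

1. D_x = 23  [D is the reflection of E across A]
2. D_y = 9  [D is the reflection of E across A]
   → D = (23, 9)
3. B_x = 23  [EC ∥ BD ∩ CD ∥ EB]
4. B_y = 2  [EC ∥ BD ∩ CD ∥ EB]
   → B = (23, 2)

B = (23, 2)
D = (23, 9)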